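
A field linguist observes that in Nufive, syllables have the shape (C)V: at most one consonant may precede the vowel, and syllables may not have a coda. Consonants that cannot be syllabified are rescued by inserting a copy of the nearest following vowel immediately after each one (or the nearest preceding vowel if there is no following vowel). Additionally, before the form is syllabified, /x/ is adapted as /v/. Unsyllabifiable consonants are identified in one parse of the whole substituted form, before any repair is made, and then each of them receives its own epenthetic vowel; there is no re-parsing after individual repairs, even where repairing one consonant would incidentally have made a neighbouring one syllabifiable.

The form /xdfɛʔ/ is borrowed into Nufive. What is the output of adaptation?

vɛdɛfɛʔɛ

Substitution: /x/ → /v/, giving /vdfɛʔ/.
The consonants /v/, /d/, /ʔ/ cannot be parsed into a legal (C)V syllable (no codas are permitted; onsets are limited to one consonant).
Each unlicensed consonant becomes the onset of a new syllable: /v/ → /vɛ/, /d/ → /dɛ/, /ʔ/ → /ʔɛ/.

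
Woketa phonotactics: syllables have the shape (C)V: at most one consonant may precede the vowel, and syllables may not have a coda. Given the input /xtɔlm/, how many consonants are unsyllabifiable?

Syllabifying with onset maximization leaves /x/, /l/, /m/ stranded (no codas are permitted; onsets are limited to one consonant).

3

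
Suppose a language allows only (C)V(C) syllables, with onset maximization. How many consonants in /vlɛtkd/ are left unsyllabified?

3

The consonants /v/, /k/, /d/ cannot be parsed into a legal (C)V(C) syllable (at most one coda consonant is licensed; onsets are limited to one consonant).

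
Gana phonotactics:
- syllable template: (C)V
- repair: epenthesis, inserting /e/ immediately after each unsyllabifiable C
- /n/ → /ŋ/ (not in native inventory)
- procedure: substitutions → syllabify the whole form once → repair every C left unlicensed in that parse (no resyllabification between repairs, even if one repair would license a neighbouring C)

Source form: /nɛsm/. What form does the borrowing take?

ŋɛseme

Substitution: /n/ → /ŋ/, giving /ŋɛsm/.
The consonants /s/, /m/ cannot be parsed into a legal (C)V syllable (no codas are permitted; onsets are limited to one consonant).
Inserting the epenthetic vowel yields /s/ → /se/, /m/ → /me/.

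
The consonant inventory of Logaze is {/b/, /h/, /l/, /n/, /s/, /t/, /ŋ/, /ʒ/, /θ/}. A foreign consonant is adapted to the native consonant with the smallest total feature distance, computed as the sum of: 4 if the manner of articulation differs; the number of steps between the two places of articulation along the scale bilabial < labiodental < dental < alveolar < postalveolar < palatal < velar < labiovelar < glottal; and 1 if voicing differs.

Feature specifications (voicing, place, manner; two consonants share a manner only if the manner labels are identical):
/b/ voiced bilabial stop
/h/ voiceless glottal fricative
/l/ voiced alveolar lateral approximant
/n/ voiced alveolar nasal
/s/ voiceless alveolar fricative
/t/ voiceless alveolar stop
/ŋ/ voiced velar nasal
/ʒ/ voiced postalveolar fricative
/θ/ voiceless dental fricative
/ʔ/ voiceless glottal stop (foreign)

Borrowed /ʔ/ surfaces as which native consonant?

h

/h/ is closest: manner differs (stop→fricative, +4), place distance 0 (glottal→glottal), same voicing; total 4. Next closest is /t/ at distance 5.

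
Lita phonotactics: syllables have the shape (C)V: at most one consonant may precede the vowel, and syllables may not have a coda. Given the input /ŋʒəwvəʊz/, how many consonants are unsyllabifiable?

3

Under (C)V, the unsyllabifiable consonants are /ŋ/, /w/, /z/ (no codas are permitted; onsets are limited to one consonant).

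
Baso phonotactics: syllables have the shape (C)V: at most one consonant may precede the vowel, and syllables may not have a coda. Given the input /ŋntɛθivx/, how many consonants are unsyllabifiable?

4

The consonants /ŋ/, /n/, /v/, /x/ cannot be parsed into a legal (C)V syllable (no codas are permitted; onsets are limited to one consonant).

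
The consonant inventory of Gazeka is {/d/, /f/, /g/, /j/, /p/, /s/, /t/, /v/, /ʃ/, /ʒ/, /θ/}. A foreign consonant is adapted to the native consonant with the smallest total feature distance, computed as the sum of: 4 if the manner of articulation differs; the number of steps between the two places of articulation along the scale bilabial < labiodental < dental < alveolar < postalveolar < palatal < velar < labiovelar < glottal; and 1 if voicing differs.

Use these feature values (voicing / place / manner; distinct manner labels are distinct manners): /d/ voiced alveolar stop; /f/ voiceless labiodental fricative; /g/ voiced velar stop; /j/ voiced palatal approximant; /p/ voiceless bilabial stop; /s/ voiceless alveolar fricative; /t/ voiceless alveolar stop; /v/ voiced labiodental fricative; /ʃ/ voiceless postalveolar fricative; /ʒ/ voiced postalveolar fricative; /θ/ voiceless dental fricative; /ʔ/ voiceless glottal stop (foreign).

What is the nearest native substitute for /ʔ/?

g

/g/ is closest: same manner (stop), place distance 2 (glottal→velar), voicing differs (+1); total 3. Next closest is /t/ at distance 5.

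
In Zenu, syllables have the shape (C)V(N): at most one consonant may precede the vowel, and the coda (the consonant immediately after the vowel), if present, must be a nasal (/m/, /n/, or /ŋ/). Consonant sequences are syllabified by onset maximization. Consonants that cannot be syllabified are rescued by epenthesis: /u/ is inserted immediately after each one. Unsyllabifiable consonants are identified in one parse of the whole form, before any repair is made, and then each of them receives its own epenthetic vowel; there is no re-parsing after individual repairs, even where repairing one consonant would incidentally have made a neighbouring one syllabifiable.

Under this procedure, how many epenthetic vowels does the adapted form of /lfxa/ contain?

The unsyllabifiable consonants are /l/, /f/; each receives one epenthetic vowel.

2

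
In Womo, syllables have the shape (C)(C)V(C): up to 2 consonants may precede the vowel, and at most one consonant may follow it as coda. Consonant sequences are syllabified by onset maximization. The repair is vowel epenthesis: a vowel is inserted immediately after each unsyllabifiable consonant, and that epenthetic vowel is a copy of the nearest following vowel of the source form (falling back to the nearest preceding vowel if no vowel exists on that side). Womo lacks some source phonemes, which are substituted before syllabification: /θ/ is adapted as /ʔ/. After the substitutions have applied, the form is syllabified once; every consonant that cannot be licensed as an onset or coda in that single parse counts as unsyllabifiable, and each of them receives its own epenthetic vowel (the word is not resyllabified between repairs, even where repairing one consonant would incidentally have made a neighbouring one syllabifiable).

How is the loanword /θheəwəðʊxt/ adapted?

ʔheəwəðʊxtʊ

Substitution: /θ/ → /ʔ/, giving /ʔheəwəðʊxt/.
The consonants /t/ cannot be parsed into a legal (C)(C)V(C) syllable (at most one coda consonant is licensed; onsets may contain at most 2 consonants).
Each unlicensed consonant becomes the onset of a new syllable: /t/ → /tʊ/.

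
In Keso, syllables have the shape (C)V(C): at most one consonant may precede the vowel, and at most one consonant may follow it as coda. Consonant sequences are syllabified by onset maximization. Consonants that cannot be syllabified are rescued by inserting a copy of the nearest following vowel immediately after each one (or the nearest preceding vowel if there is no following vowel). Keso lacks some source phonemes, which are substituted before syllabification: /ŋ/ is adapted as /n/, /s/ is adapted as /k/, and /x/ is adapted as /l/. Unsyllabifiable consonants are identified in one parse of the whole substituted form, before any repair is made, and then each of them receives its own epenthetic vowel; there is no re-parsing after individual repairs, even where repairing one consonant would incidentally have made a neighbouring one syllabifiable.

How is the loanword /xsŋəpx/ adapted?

ləkənəplə

Substitution: /x/ → /l/, /s/ → /k/, /ŋ/ → /n/, giving /lknəpl/.
The consonants /l/, /k/, /l/ cannot be parsed into a legal (C)V(C) syllable (at most one coda consonant is licensed; onsets are limited to one consonant).
Inserting the epenthetic vowel yields /l/ → /lə/, /k/ → /kə/, /l/ → /lə/.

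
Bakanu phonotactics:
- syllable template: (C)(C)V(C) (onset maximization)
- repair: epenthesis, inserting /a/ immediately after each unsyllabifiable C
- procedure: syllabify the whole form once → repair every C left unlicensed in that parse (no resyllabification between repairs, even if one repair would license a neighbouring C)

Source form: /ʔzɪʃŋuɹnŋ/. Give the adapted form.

Under (C)(C)V(C), the unsyllabifiable consonants are /n/, /ŋ/ (at most one coda consonant is licensed; onsets may contain at most 2 consonants).
Each unlicensed consonant becomes the onset of a new syllable: /n/ → /na/, /ŋ/ → /ŋa/.

ʔzɪʃŋuɹnaŋa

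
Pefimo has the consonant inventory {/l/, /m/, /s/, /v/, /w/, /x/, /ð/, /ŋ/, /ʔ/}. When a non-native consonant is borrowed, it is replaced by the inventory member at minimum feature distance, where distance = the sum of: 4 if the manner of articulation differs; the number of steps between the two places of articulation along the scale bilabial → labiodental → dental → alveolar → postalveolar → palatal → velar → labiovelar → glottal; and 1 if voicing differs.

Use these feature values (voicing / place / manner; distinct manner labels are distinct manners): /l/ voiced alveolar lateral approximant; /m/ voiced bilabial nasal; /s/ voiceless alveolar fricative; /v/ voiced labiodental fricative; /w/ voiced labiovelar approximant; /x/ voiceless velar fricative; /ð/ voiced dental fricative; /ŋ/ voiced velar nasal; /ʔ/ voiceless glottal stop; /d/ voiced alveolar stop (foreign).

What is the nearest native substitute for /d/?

/l/ is closest: manner differs (stop→lateral approximant, +4), place distance 0 (alveolar→alveolar), same voicing; total 4. Next closest is /s/ at distance 5.

l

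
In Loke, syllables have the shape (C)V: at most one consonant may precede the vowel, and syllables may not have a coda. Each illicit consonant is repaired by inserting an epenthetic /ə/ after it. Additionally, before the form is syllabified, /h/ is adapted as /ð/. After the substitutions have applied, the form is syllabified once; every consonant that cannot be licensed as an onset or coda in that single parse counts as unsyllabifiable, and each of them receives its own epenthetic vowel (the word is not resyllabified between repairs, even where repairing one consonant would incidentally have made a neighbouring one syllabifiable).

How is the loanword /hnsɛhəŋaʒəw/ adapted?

Substitution: /h/ → /ð/, giving /ðnsɛðəŋaʒəw/.
The consonants /ð/, /n/, /w/ cannot be parsed into a legal (C)V syllable (no codas are permitted; onsets are limited to one consonant).
Epenthesis after each stranded consonant: /ð/ → /ðə/, /n/ → /nə/, /w/ → /wə/.

ðənəsɛðəŋaʒəwə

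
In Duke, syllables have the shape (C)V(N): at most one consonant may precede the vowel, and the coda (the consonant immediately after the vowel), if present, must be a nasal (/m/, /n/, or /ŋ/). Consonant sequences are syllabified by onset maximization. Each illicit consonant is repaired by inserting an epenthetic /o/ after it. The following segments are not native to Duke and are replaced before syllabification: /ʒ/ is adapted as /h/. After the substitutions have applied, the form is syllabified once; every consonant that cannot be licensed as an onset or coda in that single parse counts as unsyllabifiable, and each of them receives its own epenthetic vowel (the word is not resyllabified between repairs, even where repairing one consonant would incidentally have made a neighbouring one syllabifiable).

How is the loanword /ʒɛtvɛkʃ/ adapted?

hɛtovɛkoʃo

Substitution: /ʒ/ → /h/, giving /hɛtvɛkʃ/.
The consonants /t/, /k/, /ʃ/ cannot be parsed into a legal (C)V(N) syllable (only a nasal (/m/, /n/, or /ŋ/) is licensed in coda position; onsets are limited to one consonant).
Inserting the epenthetic vowel yields /t/ → /to/, /k/ → /ko/, /ʃ/ → /ʃo/.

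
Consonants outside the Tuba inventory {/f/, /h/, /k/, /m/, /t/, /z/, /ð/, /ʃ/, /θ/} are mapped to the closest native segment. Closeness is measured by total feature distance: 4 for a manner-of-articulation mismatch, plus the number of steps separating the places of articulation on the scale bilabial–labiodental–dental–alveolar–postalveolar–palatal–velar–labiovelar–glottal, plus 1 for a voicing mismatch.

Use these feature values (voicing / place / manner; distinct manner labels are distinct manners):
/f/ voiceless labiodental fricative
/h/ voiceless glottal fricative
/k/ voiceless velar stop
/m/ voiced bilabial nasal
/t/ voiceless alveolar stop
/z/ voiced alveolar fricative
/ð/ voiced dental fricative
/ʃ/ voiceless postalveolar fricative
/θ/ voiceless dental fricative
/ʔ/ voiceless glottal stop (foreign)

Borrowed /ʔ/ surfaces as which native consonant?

k

/k/ is closest: same manner (stop), place distance 2 (glottal→velar), same voicing; total 2. Next closest is /h/ at distance 4.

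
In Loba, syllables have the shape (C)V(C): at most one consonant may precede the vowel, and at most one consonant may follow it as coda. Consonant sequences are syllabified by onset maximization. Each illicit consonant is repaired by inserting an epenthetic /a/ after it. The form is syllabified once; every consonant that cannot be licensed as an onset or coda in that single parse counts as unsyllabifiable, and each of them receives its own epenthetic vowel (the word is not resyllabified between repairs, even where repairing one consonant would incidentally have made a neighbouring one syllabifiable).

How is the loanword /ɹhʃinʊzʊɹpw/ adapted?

ɹahaʃinʊzʊɹpawa

Syllabifying with onset maximization leaves /ɹ/, /h/, /p/, /w/ stranded (at most one coda consonant is licensed; onsets are limited to one consonant).
Each unlicensed consonant becomes the onset of a new syllable: /ɹ/ → /ɹa/, /h/ → /ha/, /p/ → /pa/, /w/ → /wa/.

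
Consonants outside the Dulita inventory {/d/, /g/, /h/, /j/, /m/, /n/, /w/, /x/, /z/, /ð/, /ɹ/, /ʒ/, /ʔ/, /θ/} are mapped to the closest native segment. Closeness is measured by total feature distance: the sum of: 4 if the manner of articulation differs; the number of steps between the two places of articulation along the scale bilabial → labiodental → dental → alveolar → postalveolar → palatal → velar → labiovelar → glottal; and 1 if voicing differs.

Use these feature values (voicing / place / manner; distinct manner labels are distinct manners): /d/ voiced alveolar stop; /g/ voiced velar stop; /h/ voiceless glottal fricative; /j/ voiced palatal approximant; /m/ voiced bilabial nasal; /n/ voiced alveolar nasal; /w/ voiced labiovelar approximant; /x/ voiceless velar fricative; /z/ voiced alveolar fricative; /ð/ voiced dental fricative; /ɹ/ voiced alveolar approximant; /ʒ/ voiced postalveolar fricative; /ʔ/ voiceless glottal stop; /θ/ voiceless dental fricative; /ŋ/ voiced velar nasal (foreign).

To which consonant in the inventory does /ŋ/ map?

/n/ is closest: same manner (nasal), place distance 3 (velar→alveolar), same voicing; total 3. Next closest is /g/ at distance 4.

n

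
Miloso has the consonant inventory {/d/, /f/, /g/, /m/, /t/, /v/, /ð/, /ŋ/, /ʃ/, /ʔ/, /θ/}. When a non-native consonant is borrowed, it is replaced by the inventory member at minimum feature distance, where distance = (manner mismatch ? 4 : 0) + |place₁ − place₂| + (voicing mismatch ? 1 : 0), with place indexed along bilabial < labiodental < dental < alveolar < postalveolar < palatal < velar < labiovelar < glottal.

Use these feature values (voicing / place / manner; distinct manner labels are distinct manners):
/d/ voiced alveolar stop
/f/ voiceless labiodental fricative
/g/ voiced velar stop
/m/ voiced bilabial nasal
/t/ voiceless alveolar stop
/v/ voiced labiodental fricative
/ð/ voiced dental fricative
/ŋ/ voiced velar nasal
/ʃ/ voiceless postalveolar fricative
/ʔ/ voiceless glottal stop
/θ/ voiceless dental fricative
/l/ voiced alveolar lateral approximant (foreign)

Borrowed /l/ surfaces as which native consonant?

/d/ is closest: manner differs (lateral approximant→stop, +4), place distance 0 (alveolar→alveolar), same voicing; total 4. Next closest is /t/ at distance 5.

d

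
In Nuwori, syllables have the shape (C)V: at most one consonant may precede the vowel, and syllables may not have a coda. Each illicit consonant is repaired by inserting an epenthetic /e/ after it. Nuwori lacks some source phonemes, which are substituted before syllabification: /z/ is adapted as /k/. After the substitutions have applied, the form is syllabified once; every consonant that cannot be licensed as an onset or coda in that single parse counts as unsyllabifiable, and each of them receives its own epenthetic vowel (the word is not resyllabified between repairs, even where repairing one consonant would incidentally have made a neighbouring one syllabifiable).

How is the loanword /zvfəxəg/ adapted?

Substitution: /z/ → /k/, giving /kvfəxəg/.
Under (C)V, the unsyllabifiable consonants are /k/, /v/, /g/ (no codas are permitted; onsets are limited to one consonant).
Each unlicensed consonant becomes the onset of a new syllable: /k/ → /ke/, /v/ → /ve/, /g/ → /ge/.

kevefəxəge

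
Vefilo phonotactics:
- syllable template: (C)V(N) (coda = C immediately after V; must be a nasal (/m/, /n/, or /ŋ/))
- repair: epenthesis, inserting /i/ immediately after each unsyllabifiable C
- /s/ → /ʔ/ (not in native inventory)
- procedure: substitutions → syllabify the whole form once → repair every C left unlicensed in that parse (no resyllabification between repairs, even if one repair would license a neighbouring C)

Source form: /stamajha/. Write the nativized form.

Substitution: /s/ → /ʔ/, giving /ʔtamajha/.
The consonants /ʔ/, /j/ cannot be parsed into a legal (C)V(N) syllable (only a nasal (/m/, /n/, or /ŋ/) is licensed in coda position; onsets are limited to one consonant).
Epenthesis after each stranded consonant: /ʔ/ → /ʔi/, /j/ → /ji/.

ʔitamajiha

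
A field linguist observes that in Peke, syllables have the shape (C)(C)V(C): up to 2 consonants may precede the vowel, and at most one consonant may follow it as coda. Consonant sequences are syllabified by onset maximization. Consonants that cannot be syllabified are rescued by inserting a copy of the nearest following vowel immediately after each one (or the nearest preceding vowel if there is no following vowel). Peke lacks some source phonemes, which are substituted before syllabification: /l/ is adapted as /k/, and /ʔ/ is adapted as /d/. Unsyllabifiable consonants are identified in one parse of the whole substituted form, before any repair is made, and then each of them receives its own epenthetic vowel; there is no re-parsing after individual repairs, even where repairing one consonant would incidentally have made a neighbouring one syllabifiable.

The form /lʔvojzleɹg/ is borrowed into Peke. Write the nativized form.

kodvojzkeɹge

Substitution: /l/ → /k/, /ʔ/ → /d/, giving /kdvojzkeɹg/.
The consonants /k/, /g/ cannot be parsed into a legal (C)(C)V(C) syllable (at most one coda consonant is licensed; onsets may contain at most 2 consonants).
Each unlicensed consonant becomes the onset of a new syllable: /k/ → /ko/, /g/ → /ge/.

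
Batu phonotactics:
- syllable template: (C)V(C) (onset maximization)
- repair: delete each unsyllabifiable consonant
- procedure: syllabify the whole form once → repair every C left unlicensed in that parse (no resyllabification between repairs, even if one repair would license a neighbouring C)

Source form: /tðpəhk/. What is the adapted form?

pəh

Under (C)V(C), the unsyllabifiable consonants are /t/, /ð/, /k/ (at most one coda consonant is licensed; onsets are limited to one consonant).
Deleting the stranded consonants removes /t/, /ð/, /k/.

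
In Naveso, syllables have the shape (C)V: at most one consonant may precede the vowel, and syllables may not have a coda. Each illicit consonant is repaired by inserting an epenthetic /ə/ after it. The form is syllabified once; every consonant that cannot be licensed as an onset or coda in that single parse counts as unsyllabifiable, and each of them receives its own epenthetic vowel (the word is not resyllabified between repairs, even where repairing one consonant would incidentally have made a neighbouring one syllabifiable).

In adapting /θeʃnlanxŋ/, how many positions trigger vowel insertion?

The unsyllabifiable consonants are /ʃ/, /n/, /n/, /x/, /ŋ/; each receives one epenthetic vowel.

5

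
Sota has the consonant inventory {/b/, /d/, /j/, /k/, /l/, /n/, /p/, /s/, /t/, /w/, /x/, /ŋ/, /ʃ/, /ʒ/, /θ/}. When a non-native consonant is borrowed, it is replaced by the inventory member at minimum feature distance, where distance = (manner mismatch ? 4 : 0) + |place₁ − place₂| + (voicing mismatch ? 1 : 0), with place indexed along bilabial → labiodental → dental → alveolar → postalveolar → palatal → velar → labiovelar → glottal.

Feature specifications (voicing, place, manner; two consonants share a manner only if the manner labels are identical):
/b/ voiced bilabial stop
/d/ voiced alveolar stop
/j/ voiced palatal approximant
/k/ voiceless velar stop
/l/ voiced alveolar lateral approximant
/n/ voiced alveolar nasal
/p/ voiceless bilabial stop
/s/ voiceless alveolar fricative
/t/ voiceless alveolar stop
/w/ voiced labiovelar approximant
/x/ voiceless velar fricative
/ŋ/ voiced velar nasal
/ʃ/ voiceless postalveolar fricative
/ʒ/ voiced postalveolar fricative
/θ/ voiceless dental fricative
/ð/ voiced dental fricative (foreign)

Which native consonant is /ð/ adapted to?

/θ/ is closest: same manner (fricative), place distance 0 (dental→dental), voicing differs (+1); total 1. Next closest is /s/ at distance 2.

θ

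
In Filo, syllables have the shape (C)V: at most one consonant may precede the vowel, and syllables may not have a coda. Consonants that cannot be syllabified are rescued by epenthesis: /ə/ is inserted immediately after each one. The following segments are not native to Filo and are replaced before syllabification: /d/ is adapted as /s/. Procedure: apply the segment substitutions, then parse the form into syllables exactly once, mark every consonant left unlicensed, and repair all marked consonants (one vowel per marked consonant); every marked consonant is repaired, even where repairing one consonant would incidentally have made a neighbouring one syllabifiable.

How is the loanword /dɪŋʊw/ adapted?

sɪŋʊwə

Substitution: /d/ → /s/, giving /sɪŋʊw/.
Syllabifying with onset maximization leaves /w/ stranded (no codas are permitted; onsets are limited to one consonant).
Inserting the epenthetic vowel yields /w/ → /wə/.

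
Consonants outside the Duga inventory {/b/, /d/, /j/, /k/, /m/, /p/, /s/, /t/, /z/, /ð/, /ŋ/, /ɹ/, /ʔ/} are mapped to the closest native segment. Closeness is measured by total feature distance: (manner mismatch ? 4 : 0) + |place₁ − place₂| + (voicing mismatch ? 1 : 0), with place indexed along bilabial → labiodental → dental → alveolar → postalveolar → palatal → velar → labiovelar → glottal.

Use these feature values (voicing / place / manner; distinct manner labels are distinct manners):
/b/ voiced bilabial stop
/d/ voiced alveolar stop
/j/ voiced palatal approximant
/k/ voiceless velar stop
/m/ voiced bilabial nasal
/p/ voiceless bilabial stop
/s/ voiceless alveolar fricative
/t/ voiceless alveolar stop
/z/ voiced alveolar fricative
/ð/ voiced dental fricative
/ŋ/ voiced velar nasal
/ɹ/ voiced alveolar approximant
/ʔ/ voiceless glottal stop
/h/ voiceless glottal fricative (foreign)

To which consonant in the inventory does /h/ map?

/ʔ/ is closest: manner differs (fricative→stop, +4), place distance 0 (glottal→glottal), same voicing; total 4. Next closest is /s/ at distance 5.

ʔ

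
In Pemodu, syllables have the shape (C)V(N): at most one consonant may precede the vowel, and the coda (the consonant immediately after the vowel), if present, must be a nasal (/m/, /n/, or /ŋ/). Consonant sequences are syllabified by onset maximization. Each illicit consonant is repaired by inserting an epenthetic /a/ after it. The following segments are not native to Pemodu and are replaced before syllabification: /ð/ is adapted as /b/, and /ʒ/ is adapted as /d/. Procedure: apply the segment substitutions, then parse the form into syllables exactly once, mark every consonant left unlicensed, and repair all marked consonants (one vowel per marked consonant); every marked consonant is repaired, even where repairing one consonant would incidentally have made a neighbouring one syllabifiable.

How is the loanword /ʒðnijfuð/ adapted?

dabanijafuba

Substitution: /ʒ/ → /d/, /ð/ → /b/, giving /dbnijfub/.
Syllabifying with onset maximization leaves /d/, /b/, /j/, /b/ stranded (only a nasal (/m/, /n/, or /ŋ/) is licensed in coda position; onsets are limited to one consonant).
Epenthesis after each stranded consonant: /d/ → /da/, /b/ → /ba/, /j/ → /ja/, /b/ → /ba/.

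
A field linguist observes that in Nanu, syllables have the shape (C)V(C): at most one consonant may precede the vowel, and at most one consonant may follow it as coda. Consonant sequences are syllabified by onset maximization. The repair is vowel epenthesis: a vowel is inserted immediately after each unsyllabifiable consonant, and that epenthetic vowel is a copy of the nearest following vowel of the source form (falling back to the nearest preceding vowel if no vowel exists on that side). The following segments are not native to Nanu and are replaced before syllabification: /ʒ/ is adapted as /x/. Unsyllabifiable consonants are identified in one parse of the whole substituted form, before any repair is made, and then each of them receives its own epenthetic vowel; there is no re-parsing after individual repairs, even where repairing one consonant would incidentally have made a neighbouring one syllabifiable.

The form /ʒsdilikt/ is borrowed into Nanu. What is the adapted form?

Substitution: /ʒ/ → /x/, giving /xsdilikt/.
The consonants /x/, /s/, /t/ cannot be parsed into a legal (C)V(C) syllable (at most one coda consonant is licensed; onsets are limited to one consonant).
Inserting the epenthetic vowel yields /x/ → /xi/, /s/ → /si/, /t/ → /ti/.

xisidilikti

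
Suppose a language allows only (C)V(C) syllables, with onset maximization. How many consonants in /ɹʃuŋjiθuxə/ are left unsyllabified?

Under (C)V(C), the unsyllabifiable consonants are /ɹ/ (at most one coda consonant is licensed; onsets are limited to one consonant).

1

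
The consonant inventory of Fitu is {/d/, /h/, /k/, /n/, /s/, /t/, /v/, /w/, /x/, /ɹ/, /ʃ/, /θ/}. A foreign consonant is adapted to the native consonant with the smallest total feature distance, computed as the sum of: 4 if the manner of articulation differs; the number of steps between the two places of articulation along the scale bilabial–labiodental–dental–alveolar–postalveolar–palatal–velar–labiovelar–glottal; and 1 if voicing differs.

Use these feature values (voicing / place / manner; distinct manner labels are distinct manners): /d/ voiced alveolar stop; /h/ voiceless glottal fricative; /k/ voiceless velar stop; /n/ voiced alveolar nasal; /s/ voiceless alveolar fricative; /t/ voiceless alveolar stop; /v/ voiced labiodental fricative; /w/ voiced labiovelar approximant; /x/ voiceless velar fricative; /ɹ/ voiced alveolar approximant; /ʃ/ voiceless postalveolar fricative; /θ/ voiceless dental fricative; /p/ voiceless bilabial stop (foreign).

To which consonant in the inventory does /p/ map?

/t/ is closest: same manner (stop), place distance 3 (bilabial→alveolar), same voicing; total 3. Next closest is /d/ at distance 4.

t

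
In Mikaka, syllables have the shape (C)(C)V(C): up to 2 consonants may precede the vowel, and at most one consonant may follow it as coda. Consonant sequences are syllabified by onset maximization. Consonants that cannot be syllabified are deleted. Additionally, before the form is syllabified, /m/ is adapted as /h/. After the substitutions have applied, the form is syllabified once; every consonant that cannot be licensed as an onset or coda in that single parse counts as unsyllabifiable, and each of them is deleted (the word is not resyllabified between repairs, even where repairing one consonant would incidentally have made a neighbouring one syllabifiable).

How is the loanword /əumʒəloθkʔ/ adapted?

Substitution: /m/ → /h/, giving /əuhʒəloθkʔ/.
Under (C)(C)V(C), the unsyllabifiable consonants are /k/, /ʔ/ (at most one coda consonant is licensed; onsets may contain at most 2 consonants).
Deleting the stranded consonants removes /k/, /ʔ/.

əuhʒəloθ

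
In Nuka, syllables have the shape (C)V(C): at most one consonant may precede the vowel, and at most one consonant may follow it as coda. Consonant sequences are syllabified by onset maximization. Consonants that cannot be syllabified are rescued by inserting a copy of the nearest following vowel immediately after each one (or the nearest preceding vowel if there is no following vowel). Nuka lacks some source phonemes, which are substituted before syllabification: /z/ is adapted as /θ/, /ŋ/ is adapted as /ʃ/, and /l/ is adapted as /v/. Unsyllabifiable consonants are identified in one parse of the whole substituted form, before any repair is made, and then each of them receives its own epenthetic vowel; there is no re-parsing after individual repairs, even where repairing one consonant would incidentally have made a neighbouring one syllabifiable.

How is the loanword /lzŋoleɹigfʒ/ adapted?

voθoʃoveɹigfiʒi

Substitution: /l/ → /v/, /z/ → /θ/, /ŋ/ → /ʃ/, giving /vθʃoveɹigfʒ/.
Under (C)V(C), the unsyllabifiable consonants are /v/, /θ/, /f/, /ʒ/ (at most one coda consonant is licensed; onsets are limited to one consonant).
Inserting the epenthetic vowel yields /v/ → /vo/, /θ/ → /θo/, /f/ → /fi/, /ʒ/ → /ʒi/.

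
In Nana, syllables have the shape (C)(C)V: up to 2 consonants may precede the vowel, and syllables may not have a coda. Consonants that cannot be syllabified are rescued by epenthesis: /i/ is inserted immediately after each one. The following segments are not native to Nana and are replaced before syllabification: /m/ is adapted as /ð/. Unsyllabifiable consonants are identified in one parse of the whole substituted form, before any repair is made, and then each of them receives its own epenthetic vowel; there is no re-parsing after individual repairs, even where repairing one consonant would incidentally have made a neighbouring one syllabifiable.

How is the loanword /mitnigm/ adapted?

ðitnigiði

Substitution: /m/ → /ð/, giving /ðitnigð/.
Under (C)(C)V, the unsyllabifiable consonants are /g/, /ð/ (no codas are permitted; onsets may contain at most 2 consonants).
Each unlicensed consonant becomes the onset of a new syllable: /g/ → /gi/, /ð/ → /ði/.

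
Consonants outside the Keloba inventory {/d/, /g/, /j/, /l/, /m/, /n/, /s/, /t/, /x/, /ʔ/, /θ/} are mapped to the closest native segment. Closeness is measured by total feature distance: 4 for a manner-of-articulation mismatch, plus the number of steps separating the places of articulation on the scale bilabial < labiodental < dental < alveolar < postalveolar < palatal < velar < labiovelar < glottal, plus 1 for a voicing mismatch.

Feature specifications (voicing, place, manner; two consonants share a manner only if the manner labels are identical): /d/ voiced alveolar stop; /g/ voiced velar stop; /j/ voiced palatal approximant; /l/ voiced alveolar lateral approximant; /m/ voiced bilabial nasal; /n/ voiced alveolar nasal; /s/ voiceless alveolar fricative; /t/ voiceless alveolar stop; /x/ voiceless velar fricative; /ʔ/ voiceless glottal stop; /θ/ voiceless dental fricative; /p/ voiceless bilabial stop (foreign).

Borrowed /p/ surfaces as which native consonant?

/t/ is closest: same manner (stop), place distance 3 (bilabial→alveolar), same voicing; total 3. Next closest is /d/ at distance 4.

t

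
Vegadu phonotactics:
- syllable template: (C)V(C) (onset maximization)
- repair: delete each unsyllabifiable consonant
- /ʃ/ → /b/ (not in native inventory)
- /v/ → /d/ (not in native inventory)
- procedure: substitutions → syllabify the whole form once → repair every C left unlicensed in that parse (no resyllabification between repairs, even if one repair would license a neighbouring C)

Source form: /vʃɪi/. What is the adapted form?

Substitution: /v/ → /d/, /ʃ/ → /b/, giving /dbɪi/.
Under (C)V(C), the unsyllabifiable consonants are /d/ (at most one coda consonant is licensed; onsets are limited to one consonant).
Each unlicensed consonant is deleted: /d/.

bɪi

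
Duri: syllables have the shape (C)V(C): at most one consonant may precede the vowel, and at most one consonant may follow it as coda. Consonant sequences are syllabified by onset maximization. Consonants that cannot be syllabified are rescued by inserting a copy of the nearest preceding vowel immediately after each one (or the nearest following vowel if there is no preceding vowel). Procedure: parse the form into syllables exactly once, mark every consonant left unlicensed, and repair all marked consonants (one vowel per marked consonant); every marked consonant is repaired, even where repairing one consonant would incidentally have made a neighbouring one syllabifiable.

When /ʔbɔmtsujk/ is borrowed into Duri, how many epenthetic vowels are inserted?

The unsyllabifiable consonants are /ʔ/, /t/, /k/; each receives one epenthetic vowel.

3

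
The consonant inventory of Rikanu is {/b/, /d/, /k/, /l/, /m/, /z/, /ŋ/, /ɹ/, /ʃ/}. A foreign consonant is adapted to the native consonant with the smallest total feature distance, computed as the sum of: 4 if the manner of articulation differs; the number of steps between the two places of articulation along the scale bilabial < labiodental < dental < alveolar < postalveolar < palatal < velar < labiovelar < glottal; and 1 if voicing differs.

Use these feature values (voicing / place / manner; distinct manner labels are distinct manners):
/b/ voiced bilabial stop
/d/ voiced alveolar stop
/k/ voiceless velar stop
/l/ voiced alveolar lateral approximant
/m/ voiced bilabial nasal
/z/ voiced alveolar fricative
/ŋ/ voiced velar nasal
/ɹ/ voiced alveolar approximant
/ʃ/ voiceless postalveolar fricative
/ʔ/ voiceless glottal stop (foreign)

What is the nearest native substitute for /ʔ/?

k

/k/ is closest: same manner (stop), place distance 2 (glottal→velar), same voicing; total 2. Next closest is /d/ at distance 6.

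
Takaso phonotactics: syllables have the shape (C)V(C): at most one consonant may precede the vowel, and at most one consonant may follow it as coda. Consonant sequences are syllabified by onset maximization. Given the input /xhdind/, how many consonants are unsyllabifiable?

3

The consonants /x/, /h/, /d/ cannot be parsed into a legal (C)V(C) syllable (at most one coda consonant is licensed; onsets are limited to one consonant).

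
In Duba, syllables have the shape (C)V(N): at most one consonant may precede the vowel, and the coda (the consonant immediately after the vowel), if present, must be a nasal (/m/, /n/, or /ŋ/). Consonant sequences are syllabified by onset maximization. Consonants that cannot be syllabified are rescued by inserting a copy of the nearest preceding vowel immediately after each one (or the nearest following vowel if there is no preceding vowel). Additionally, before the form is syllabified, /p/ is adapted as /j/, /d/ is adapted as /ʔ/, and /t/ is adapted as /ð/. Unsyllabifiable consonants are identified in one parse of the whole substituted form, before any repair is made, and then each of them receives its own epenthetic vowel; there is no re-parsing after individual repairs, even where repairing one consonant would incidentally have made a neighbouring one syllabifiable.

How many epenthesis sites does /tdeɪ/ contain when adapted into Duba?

1

After substitution the input is /ðʔeɪ/.
The unsyllabifiable consonants are /ð/; each receives one epenthetic vowel.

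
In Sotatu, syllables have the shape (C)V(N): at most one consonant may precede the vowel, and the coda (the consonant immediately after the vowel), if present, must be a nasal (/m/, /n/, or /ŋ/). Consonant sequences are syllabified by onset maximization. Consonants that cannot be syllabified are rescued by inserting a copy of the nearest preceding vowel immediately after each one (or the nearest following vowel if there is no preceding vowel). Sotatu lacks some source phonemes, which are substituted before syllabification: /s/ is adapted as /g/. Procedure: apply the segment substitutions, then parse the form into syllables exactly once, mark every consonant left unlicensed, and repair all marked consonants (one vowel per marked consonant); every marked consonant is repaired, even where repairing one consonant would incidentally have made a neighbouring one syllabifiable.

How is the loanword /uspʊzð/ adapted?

Substitution: /s/ → /g/, giving /ugpʊzð/.
The consonants /g/, /z/, /ð/ cannot be parsed into a legal (C)V(N) syllable (only a nasal (/m/, /n/, or /ŋ/) is licensed in coda position; onsets are limited to one consonant).
Inserting the epenthetic vowel yields /g/ → /gu/, /z/ → /zʊ/, /ð/ → /ðʊ/.

ugupʊzʊðʊ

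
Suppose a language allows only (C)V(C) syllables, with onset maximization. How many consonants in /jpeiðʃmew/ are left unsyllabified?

The consonants /j/, /ʃ/ cannot be parsed into a legal (C)V(C) syllable (at most one coda consonant is licensed; onsets are limited to one consonant).

2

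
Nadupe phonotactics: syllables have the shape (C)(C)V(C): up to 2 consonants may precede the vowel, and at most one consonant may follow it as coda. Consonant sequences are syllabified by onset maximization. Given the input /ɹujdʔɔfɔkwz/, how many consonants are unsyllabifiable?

Under (C)(C)V(C), the unsyllabifiable consonants are /w/, /z/ (at most one coda consonant is licensed; onsets may contain at most 2 consonants).

2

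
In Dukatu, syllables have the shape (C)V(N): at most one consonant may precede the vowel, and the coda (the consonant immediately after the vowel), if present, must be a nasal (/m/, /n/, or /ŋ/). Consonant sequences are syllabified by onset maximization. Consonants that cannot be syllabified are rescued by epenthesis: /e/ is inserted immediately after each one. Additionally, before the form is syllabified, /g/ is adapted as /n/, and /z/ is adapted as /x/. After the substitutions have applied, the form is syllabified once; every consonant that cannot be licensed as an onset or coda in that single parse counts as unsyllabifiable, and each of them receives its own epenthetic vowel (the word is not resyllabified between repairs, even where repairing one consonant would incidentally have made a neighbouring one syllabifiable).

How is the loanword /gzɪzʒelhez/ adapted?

nexɪxeʒelehexe

Substitution: /g/ → /n/, /z/ → /x/, giving /nxɪxʒelhex/.
The consonants /n/, /x/, /l/, /x/ cannot be parsed into a legal (C)V(N) syllable (only a nasal (/m/, /n/, or /ŋ/) is licensed in coda position; onsets are limited to one consonant).
Inserting the epenthetic vowel yields /n/ → /ne/, /x/ → /xe/, /l/ → /le/, /x/ → /xe/.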